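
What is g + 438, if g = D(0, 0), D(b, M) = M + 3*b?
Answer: 438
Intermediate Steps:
g = 0 (g = 0 + 3*0 = 0 + 0 = 0)
g + 438 = 0 + 438 = 438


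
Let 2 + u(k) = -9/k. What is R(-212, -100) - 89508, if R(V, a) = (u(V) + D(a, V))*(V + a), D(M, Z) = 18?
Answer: -5009202/53 ≈ -94513.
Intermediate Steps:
u(k) = -2 - 9/k
R(V, a) = (16 - 9/V)*(V + a) (R(V, a) = ((-2 - 9/V) + 18)*(V + a) = (16 - 9/V)*(V + a))
R(-212, -100) - 89508 = (-9 + 16*(-212) + 16*(-100) - 9*(-100)/(-212)) - 89508 = (-9 - 3392 - 1600 - 9*(-100)*(-1/212)) - 89508 = (-9 - 3392 - 1600 - 225/53) - 89508 = -265278/53 - 89508 = -5009202/53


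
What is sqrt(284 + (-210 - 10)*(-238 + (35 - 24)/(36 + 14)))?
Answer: sqrt(1314890)/5 ≈ 229.34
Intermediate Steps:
sqrt(284 + (-210 - 10)*(-238 + (35 - 24)/(36 + 14))) = sqrt(284 - 220*(-238 + 11/50)) = sqrt(284 - 220*(-11889/50)) = sqrt(284 + 261558/5) = sqrt(262978/5) = sqrt(1314890)/5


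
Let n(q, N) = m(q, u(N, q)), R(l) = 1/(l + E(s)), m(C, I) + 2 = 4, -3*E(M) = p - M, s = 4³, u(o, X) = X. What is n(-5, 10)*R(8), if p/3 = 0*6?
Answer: 3/44 ≈ 0.068182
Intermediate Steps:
p = 0 (p = 3*(0*6) = 3*0 = 0)
s = 64
E(M) = M/3 (E(M) = -(0 - M)/3 = -(-1)*M/3 = M/3)
m(C, I) = 2 (m(C, I) = -2 + 4 = 2)
R(l) = 1/(64/3 + l) (R(l) = 1/(l + (⅓)*64) = 1/(l + 64/3) = 1/(64/3 + l))
n(q, N) = 2
n(-5, 10)*R(8) = 2*(3/(64 + 3*8)) = 2*(3/(64 + 24)) = 2*(3/88) = 3/44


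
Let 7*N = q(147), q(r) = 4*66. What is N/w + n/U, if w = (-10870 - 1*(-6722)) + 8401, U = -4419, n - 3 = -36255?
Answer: 120047212/14617561 ≈ 8.2125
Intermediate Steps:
n = -36252 (n = 3 - 36255 = -36252)
q(r) = 264
N = 264/7 (N = (⅐)*264 = 264/7 ≈ 37.714)
w = 4253 (w = (-10870 + 6722) + 8401 = -4148 + 8401 = 4253)
N/w + n/U = (264/7)/4253 - 36252/(-4419) = (264/7)*(1/4253) - 36252*(-1/4419) = 264/29771 + 4028/491 = 120047212/14617561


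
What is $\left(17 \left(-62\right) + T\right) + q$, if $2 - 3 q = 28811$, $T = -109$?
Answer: $-10766$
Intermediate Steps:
$q = -9603$ ($q = \frac{2}{3} - \frac{28811}{3} = -9603$)
$\left(17 \left(-62\right) + T\right) + q = \left(17 \left(-62\right) - 109\right) - 9603 = \left(-1054 - 109\right) - 9603 = -1163 - 9603 = -10766$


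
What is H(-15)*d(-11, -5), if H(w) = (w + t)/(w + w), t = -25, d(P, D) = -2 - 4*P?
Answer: 56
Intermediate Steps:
H(w) = (-25 + w)/(2*w) (H(w) = (w - 25)/(w + w) = (-25 + w)/((2*w)) = (-25 + w)*(1/(2*w)) = (-25 + w)/(2*w))
H(-15)*d(-11, -5) = ((½)*(-25 - 15)/(-15))*(-2 - 4*(-11)) = ((½)*(-1/15)*(-40))*(-2 + 44) = (4/3)*42 = 56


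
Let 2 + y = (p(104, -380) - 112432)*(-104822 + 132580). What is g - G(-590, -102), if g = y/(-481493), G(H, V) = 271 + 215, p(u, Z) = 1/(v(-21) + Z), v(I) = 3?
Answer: 1088354488978/181522861 ≈ 5995.7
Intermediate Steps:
p(u, Z) = 1/(3 + Z)
y = -1176574599424/377 (y = -2 + (1/(3 - 380) - 112432)*(-104822 + 132580) = -2 + (1/(-377) - 112432)*27758 = -2 + (-1/377 - 112432)*27758 = -2 - 42386865/377*27758 = -2 - 1176574598670/377 = -1176574599424/377 ≈ -3.1209e+9)
G(H, V) = 486
g = 1176574599424/181522861 (g = -1176574599424/377/(-481493) = -1176574599424/377*(-1/481493) = 1176574599424/181522861 ≈ 6481.7)
g - G(-590, -102) = 1176574599424/181522861 - 1*486 = 1176574599424/181522861 - 486 = 1088354488978/181522861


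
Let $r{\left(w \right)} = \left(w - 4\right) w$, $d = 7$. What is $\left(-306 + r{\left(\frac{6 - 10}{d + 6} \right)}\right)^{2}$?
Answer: $\frac{2651220100}{28561} \approx 92827.0$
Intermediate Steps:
$r{\left(w \right)} = w \left(-4 + w\right)$ ($r{\left(w \right)} = \left(-4 + w\right) w = w \left(-4 + w\right)$)
$\left(-306 + r{\left(\frac{6 - 10}{d + 6} \right)}\right)^{2} = \left(-306 + \frac{6 - 10}{7 + 6} \left(-4 + \frac{6 - 10}{7 + 6}\right)\right)^{2} = \left(-306 + - \frac{4}{13} \left(-4 - \frac{4}{13}\right)\right)^{2} = \left(-306 + \left(-4\right) \frac{1}{13} \left(-4 - \frac{4}{13}\right)\right)^{2} = \left(-306 - \frac{4 \left(-4 - \frac{4}{13}\right)}{13}\right)^{2} = \left(-306 - - \frac{224}{169}\right)^{2} = \left(-306 + \frac{224}{169}\right)^{2} = \left(- \frac{51490}{169}\right)^{2} = \frac{2651220100}{28561}$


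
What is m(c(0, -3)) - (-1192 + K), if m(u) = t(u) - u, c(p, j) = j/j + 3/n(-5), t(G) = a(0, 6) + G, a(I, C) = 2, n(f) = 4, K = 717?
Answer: 477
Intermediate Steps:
t(G) = 2 + G
c(p, j) = 7/4 (c(p, j) = j/j + 3/4 = 1 + 3*(¼) = 1 + ¾ = 7/4)
m(u) = 2 (m(u) = (2 + u) - u = 2)
m(c(0, -3)) - (-1192 + K) = 2 - (-1192 + 717) = 2 - 1*(-475) = 2 + 475 = 477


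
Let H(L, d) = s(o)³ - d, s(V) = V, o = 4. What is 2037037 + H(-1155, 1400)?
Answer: 2035701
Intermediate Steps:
H(L, d) = 64 - d (H(L, d) = 4³ - d = 64 - d)
2037037 + H(-1155, 1400) = 2037037 + (64 - 1*1400) = 2037037 + (64 - 1400) = 2037037 - 1336 = 2035701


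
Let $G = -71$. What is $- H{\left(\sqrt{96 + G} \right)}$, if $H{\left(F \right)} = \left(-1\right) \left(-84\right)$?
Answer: $-84$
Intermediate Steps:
$H{\left(F \right)} = 84$
$- H{\left(\sqrt{96 + G} \right)} = \left(-1\right) 84 = -84$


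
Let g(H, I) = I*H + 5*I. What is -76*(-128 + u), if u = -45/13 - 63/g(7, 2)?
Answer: 264955/26 ≈ 10191.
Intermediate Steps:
g(H, I) = 5*I + H*I (g(H, I) = H*I + 5*I = 5*I + H*I)
u = -633/104 (u = -45/13 - 63*1/(2*(5 + 7)) = -45*1/13 - 63/(2*12) = -45/13 - 63/24 = -45/13 - 63*1/24 = -45/13 - 21/8 = -633/104 ≈ -6.0865)
-76*(-128 + u) = -76*(-128 - 633/104) = -76*(-13945/104) = 264955/26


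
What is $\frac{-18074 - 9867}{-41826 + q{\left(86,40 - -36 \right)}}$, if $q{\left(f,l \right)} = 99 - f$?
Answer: $\frac{27941}{41813} \approx 0.66824$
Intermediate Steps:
$\frac{-18074 - 9867}{-41826 + q{\left(86,40 - -36 \right)}} = \frac{-18074 - 9867}{-41826 + \left(99 - 86\right)} = - \frac{27941}{-41826 + \left(99 - 86\right)} = - \frac{27941}{-41826 + 13} = - \frac{27941}{-41813} = \left(-27941\right) \left(- \frac{1}{41813}\right) = \frac{27941}{41813}$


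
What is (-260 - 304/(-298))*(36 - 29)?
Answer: -270116/149 ≈ -1812.9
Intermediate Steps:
(-260 - 304/(-298))*(36 - 29) = (-260 - 304*(-1/298))*7 = (-260 + 152/149)*7 = -38588/149*7 = -270116/149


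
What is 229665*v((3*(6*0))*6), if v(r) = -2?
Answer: -459330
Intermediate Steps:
229665*v((3*(6*0))*6) = 229665*(-2) = -459330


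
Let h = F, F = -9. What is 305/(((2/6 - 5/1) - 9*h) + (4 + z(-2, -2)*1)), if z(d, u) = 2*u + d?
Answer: 915/223 ≈ 4.1031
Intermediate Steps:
h = -9
z(d, u) = d + 2*u
305/(((2/6 - 5/1) - 9*h) + (4 + z(-2, -2)*1)) = 305/(((2/6 - 5/1) - 9*(-9)) + (4 + (-2 + 2*(-2))*1)) = 305/(((2*(1/6) - 5*1) + 81) + (4 + (-2 - 4)*1)) = 305/(((1/3 - 5) + 81) + (4 - 6*1)) = 305/((-14/3 + 81) + (4 - 6)) = 305/(229/3 - 2) = 305/(223/3) = 305*(3/223) = 915/223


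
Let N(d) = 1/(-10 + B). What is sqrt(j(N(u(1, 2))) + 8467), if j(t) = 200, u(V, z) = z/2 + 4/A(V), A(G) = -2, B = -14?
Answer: 9*sqrt(107) ≈ 93.097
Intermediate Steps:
u(V, z) = -2 + z/2 (u(V, z) = z/2 + 4/(-2) = z*(1/2) + 4*(-1/2) = z/2 - 2 = -2 + z/2)
N(d) = -1/24 (N(d) = 1/(-10 - 14) = 1/(-24) = -1/24)
sqrt(j(N(u(1, 2))) + 8467) = sqrt(200 + 8467) = sqrt(8667) = 9*sqrt(107)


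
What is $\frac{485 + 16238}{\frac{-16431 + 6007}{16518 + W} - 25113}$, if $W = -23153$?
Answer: $- \frac{110957105}{166614331} \approx -0.66595$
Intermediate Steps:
$\frac{485 + 16238}{\frac{-16431 + 6007}{16518 + W} - 25113} = \frac{485 + 16238}{\frac{-16431 + 6007}{16518 - 23153} - 25113} = \frac{16723}{- \frac{10424}{-6635} - 25113} = \frac{16723}{\left(-10424\right) \left(- \frac{1}{6635}\right) - 25113} = \frac{16723}{\frac{10424}{6635} - 25113} = \frac{16723}{- \frac{166614331}{6635}} = 16723 \left(- \frac{6635}{166614331}\right) = - \frac{110957105}{166614331}$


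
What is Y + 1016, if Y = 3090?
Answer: 4106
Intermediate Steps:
Y + 1016 = 3090 + 1016 = 4106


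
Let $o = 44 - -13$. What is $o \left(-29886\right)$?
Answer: $-1703502$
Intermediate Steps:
$o = 57$ ($o = 44 + 13 = 57$)
$o \left(-29886\right) = 57 \left(-29886\right) = -1703502$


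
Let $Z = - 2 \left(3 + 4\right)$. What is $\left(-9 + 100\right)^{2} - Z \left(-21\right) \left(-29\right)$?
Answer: $16807$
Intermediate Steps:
$Z = -14$ ($Z = \left(-2\right) 7 = -14$)
$\left(-9 + 100\right)^{2} - Z \left(-21\right) \left(-29\right) = \left(-9 + 100\right)^{2} - \left(-14\right) \left(-21\right) \left(-29\right) = 91^{2} - 294 \left(-29\right) = 8281 - -8526 = 8281 + 8526 = 16807$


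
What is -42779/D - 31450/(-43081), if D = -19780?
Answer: 2465043099/852142180 ≈ 2.8928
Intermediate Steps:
-42779/D - 31450/(-43081) = -42779/(-19780) - 31450/(-43081) = -42779*(-1/19780) - 31450*(-1/43081) = 42779/19780 + 31450/43081 = 2465043099/852142180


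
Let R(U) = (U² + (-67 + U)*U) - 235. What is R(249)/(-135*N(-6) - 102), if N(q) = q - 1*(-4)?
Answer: 26771/42 ≈ 637.40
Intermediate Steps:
N(q) = 4 + q (N(q) = q + 4 = 4 + q)
R(U) = -235 + U² + U*(-67 + U) (R(U) = (U² + U*(-67 + U)) - 235 = -235 + U² + U*(-67 + U))
R(249)/(-135*N(-6) - 102) = (-235 - 67*249 + 2*249²)/(-135*(4 - 6) - 102) = (-235 - 16683 + 2*62001)/(-135*(-2) - 102) = (-235 - 16683 + 124002)/(270 - 102) = 107084/168 = 107084*(1/168) = 26771/42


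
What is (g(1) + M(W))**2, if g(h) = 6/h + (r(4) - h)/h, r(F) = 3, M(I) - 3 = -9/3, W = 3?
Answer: 64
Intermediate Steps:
M(I) = 0 (M(I) = 3 - 9/3 = 3 - 9*1/3 = 3 - 3 = 0)
g(h) = 6/h + (3 - h)/h
(g(1) + M(W))**2 = ((9 - 1*1)/1 + 0)**2 = (1*(9 - 1) + 0)**2 = (1*8 + 0)**2 = (8 + 0)**2 = 8**2 = 64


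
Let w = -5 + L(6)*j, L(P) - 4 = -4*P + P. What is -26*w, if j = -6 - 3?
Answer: -3146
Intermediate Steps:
j = -9
L(P) = 4 - 3*P (L(P) = 4 + (-4*P + P) = 4 - 3*P)
w = 121 (w = -5 + (4 - 3*6)*(-9) = -5 + (4 - 18)*(-9) = -5 - 14*(-9) = -5 + 126 = 121)
-26*w = -26*121 = -3146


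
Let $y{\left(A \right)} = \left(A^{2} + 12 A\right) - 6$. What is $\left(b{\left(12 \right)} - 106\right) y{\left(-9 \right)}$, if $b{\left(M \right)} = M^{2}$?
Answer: $-1254$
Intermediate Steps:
$y{\left(A \right)} = -6 + A^{2} + 12 A$
$\left(b{\left(12 \right)} - 106\right) y{\left(-9 \right)} = \left(12^{2} - 106\right) \left(-6 + \left(-9\right)^{2} + 12 \left(-9\right)\right) = \left(144 - 106\right) \left(-6 + 81 - 108\right) = 38 \left(-33\right) = -1254$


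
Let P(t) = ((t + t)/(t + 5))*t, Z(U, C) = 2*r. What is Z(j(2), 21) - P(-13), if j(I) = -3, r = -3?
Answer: 145/4 ≈ 36.250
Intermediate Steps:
Z(U, C) = -6 (Z(U, C) = 2*(-3) = -6)
P(t) = 2*t²/(5 + t) (P(t) = ((2*t)/(5 + t))*t = (2*t/(5 + t))*t = 2*t²/(5 + t))
Z(j(2), 21) - P(-13) = -6 - 2*(-13)²/(5 - 13) = -6 - 2*169/(-8) = -6 - 2*169*(-1)/8 = -6 - 1*(-169/4) = -6 + 169/4 = 145/4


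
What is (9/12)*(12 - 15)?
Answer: -9/4 ≈ -2.2500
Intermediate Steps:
(9/12)*(12 - 15) = (9*(1/12))*(-3) = (3/4)*(-3) = -9/4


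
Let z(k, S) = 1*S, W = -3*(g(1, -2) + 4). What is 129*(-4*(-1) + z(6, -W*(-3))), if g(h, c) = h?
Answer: -5289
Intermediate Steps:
W = -15 (W = -3*(1 + 4) = -3*5 = -15)
z(k, S) = S
129*(-4*(-1) + z(6, -W*(-3))) = 129*(-4*(-1) - 1*(-15)*(-3)) = 129*(4 + 15*(-3)) = 129*(4 - 45) = 129*(-41) = -5289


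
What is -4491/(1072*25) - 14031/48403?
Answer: -593408673/1297200400 ≈ -0.45745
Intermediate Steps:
-4491/(1072*25) - 14031/48403 = -4491/26800 - 14031*1/48403 = -4491*1/26800 - 14031/48403 = -4491/26800 - 14031/48403 = -593408673/1297200400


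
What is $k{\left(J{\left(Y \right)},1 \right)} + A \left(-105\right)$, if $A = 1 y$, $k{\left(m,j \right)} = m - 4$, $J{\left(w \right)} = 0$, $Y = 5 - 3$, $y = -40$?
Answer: $4196$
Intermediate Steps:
$Y = 2$
$k{\left(m,j \right)} = -4 + m$ ($k{\left(m,j \right)} = m - 4 = -4 + m$)
$A = -40$ ($A = 1 \left(-40\right) = -40$)
$k{\left(J{\left(Y \right)},1 \right)} + A \left(-105\right) = \left(-4 + 0\right) - -4200 = -4 + 4200 = 4196$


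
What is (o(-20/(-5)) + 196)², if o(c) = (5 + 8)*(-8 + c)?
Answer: 20736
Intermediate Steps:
o(c) = -104 + 13*c (o(c) = 13*(-8 + c) = -104 + 13*c)
(o(-20/(-5)) + 196)² = ((-104 + 13*(-20/(-5))) + 196)² = ((-104 + 13*(-20*(-⅕))) + 196)² = ((-104 + 13*4) + 196)² = ((-104 + 52) + 196)² = (-52 + 196)² = 144² = 20736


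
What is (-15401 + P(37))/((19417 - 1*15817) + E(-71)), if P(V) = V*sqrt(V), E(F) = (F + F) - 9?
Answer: -15401/3449 + 37*sqrt(37)/3449 ≈ -4.4001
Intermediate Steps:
E(F) = -9 + 2*F (E(F) = 2*F - 9 = -9 + 2*F)
P(V) = V**(3/2)
(-15401 + P(37))/((19417 - 1*15817) + E(-71)) = (-15401 + 37**(3/2))/((19417 - 1*15817) + (-9 + 2*(-71))) = (-15401 + 37*sqrt(37))/((19417 - 15817) + (-9 - 142)) = (-15401 + 37*sqrt(37))/(3600 - 151) = (-15401 + 37*sqrt(37))/3449 = (-15401 + 37*sqrt(37))*(1/3449) = -15401/3449 + 37*sqrt(37)/3449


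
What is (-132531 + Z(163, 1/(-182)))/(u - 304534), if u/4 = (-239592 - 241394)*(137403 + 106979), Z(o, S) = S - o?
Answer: 24150309/85572320859844 ≈ 2.8222e-7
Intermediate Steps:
u = -470177282608 (u = 4*((-239592 - 241394)*(137403 + 106979)) = 4*(-480986*244382) = 4*(-117544320652) = -470177282608)
(-132531 + Z(163, 1/(-182)))/(u - 304534) = (-132531 + (1/(-182) - 1*163))/(-470177282608 - 304534) = (-132531 + (-1/182 - 163))/(-470177587142) = (-132531 - 29667/182)*(-1/470177587142) = -24150309/182*(-1/470177587142) = 24150309/85572320859844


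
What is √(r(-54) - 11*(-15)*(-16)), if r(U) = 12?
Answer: 6*I*√73 ≈ 51.264*I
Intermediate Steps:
√(r(-54) - 11*(-15)*(-16)) = √(12 - 11*(-15)*(-16)) = √(12 + 165*(-16)) = √(12 - 2640) = √(-2628) = 6*I*√73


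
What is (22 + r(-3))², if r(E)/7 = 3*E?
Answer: 1681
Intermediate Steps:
r(E) = 21*E (r(E) = 7*(3*E) = 21*E)
(22 + r(-3))² = (22 + 21*(-3))² = (22 - 63)² = (-41)² = 1681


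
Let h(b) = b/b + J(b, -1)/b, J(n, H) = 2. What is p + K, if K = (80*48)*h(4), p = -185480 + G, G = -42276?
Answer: -221996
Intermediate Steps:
h(b) = 1 + 2/b (h(b) = b/b + 2/b = 1 + 2/b)
p = -227756 (p = -185480 - 42276 = -227756)
K = 5760 (K = (80*48)*((2 + 4)/4) = 3840*((¼)*6) = 3840*(3/2) = 5760)
p + K = -227756 + 5760 = -221996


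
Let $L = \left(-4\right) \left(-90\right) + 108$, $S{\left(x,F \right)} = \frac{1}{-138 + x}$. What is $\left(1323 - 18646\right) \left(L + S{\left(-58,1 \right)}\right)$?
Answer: $- \frac{1588986821}{196} \approx -8.1071 \cdot 10^{6}$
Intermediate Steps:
$L = 468$ ($L = 360 + 108 = 468$)
$\left(1323 - 18646\right) \left(L + S{\left(-58,1 \right)}\right) = \left(1323 - 18646\right) \left(468 + \frac{1}{-138 - 58}\right) = - 17323 \left(468 + \frac{1}{-196}\right) = - 17323 \left(468 - \frac{1}{196}\right) = \left(-17323\right) \frac{91727}{196} = - \frac{1588986821}{196}$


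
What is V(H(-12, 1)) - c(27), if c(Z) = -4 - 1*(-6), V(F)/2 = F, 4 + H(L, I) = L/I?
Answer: -34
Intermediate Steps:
H(L, I) = -4 + L/I
V(F) = 2*F
c(Z) = 2 (c(Z) = -4 + 6 = 2)
V(H(-12, 1)) - c(27) = 2*(-4 - 12/1) - 1*2 = 2*(-4 - 12*1) - 2 = 2*(-4 - 12) - 2 = 2*(-16) - 2 = -32 - 2 = -34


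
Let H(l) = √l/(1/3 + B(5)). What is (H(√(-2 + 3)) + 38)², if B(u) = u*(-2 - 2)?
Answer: 5013121/3481 ≈ 1440.1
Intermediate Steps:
B(u) = -4*u (B(u) = u*(-4) = -4*u)
H(l) = -3*√l/59 (H(l) = √l/(1/3 - 4*5) = √l/(⅓ - 20) = √l/(-59/3) = -3*√l/59)
(H(√(-2 + 3)) + 38)² = (-3*(-2 + 3)^(¼)/59 + 38)² = (-3*√(√1)/59 + 38)² = (-3*√1/59 + 38)² = (-3/59*1 + 38)² = (-3/59 + 38)² = (2239/59)² = 5013121/3481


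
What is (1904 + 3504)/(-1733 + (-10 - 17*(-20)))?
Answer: -5408/1403 ≈ -3.8546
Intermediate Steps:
(1904 + 3504)/(-1733 + (-10 - 17*(-20))) = 5408/(-1733 + (-10 + 340)) = 5408/(-1733 + 330) = 5408/(-1403) = 5408*(-1/1403) = -5408/1403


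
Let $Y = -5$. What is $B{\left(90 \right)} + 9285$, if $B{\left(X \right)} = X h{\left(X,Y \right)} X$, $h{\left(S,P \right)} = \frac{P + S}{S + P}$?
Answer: $17385$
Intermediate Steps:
$h{\left(S,P \right)} = 1$ ($h{\left(S,P \right)} = \frac{P + S}{P + S} = 1$)
$B{\left(X \right)} = X^{2}$ ($B{\left(X \right)} = X 1 X = X X = X^{2}$)
$B{\left(90 \right)} + 9285 = 90^{2} + 9285 = 8100 + 9285 = 17385$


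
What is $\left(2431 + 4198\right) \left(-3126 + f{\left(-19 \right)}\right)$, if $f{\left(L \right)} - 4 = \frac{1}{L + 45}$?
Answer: $- \frac{538082559}{26} \approx -2.0695 \cdot 10^{7}$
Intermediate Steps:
$f{\left(L \right)} = 4 + \frac{1}{45 + L}$ ($f{\left(L \right)} = 4 + \frac{1}{L + 45} = 4 + \frac{1}{45 + L}$)
$\left(2431 + 4198\right) \left(-3126 + f{\left(-19 \right)}\right) = \left(2431 + 4198\right) \left(-3126 + \frac{181 + 4 \left(-19\right)}{45 - 19}\right) = 6629 \left(-3126 + \frac{181 - 76}{26}\right) = 6629 \left(-3126 + \frac{1}{26} \cdot 105\right) = 6629 \left(-3126 + \frac{105}{26}\right) = 6629 \left(- \frac{81171}{26}\right) = - \frac{538082559}{26}$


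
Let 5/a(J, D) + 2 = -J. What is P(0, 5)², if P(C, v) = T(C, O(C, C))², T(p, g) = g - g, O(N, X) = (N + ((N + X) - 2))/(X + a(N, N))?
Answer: 0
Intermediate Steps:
a(J, D) = 5/(-2 - J)
O(N, X) = (-2 + X + 2*N)/(X - 5/(2 + N)) (O(N, X) = (N + ((N + X) - 2))/(X - 5/(2 + N)) = (N + (-2 + N + X))/(X - 5/(2 + N)) = (-2 + X + 2*N)/(X - 5/(2 + N)))
T(p, g) = 0
P(C, v) = 0 (P(C, v) = 0² = 0)
P(0, 5)² = 0² = 0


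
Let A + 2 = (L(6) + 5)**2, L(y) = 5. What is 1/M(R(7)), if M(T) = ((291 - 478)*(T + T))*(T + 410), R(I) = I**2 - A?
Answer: 1/6615686 ≈ 1.5116e-7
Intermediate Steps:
A = 98 (A = -2 + (5 + 5)**2 = -2 + 10**2 = -2 + 100 = 98)
R(I) = -98 + I**2 (R(I) = I**2 - 1*98 = I**2 - 98 = -98 + I**2)
M(T) = -374*T*(410 + T) (M(T) = (-374*T)*(410 + T) = -374*T*(410 + T))
1/M(R(7)) = 1/(-374*(-98 + 7**2)*(410 + (-98 + 7**2))) = 1/(-374*(-98 + 49)*(410 + (-98 + 49))) = 1/(-374*(-49)*(410 - 49)) = 1/(-374*(-49)*361) = 1/6615686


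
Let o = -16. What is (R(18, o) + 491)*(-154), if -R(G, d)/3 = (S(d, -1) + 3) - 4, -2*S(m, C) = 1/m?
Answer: -1216985/16 ≈ -76062.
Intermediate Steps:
S(m, C) = -1/(2*m)
R(G, d) = 3 + 3/(2*d) (R(G, d) = -3*((-1/(2*d) + 3) - 4) = -3*((3 - 1/(2*d)) - 4) = -3*(-1 - 1/(2*d)) = 3 + 3/(2*d))
(R(18, o) + 491)*(-154) = ((3 + (3/2)/(-16)) + 491)*(-154) = ((3 + (3/2)*(-1/16)) + 491)*(-154) = ((3 - 3/32) + 491)*(-154) = (93/32 + 491)*(-154) = (15805/32)*(-154) = -1216985/16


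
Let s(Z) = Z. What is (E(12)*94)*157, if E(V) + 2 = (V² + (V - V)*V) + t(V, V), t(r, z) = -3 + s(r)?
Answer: 2228458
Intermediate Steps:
t(r, z) = -3 + r
E(V) = -5 + V + V² (E(V) = -2 + ((V² + (V - V)*V) + (-3 + V)) = -2 + ((V² + 0*V) + (-3 + V)) = -2 + ((V² + 0) + (-3 + V)) = -2 + (V² + (-3 + V)) = -2 + (-3 + V + V²) = -5 + V + V²)
(E(12)*94)*157 = ((-5 + 12 + 12²)*94)*157 = ((-5 + 12 + 144)*94)*157 = (151*94)*157 = 14194*157 = 2228458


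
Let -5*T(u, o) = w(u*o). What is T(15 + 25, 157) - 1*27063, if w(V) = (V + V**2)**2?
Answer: -311176556087543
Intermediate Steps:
T(u, o) = -o**2*u**2*(1 + o*u)**2/5 (T(u, o) = -(u*o)**2*(1 + u*o)**2/5 = -(o*u)**2*(1 + o*u)**2/5 = -o**2*u**2*(1 + o*u)**2/5)
T(15 + 25, 157) - 1*27063 = -1/5*157**2*(15 + 25)**2*(1 + 157*(15 + 25))**2 - 1*27063 = -1/5*24649*40**2*(1 + 157*40)**2 - 27063 = -1/5*24649*1600*(1 + 6280)**2 - 27063 = -1/5*24649*1600*6281**2 - 27063 = -1/5*24649*1600*39450961 - 27063 = -311176556060480 - 27063 = -311176556087543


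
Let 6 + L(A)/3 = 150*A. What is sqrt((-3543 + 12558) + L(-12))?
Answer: sqrt(3597) ≈ 59.975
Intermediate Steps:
L(A) = -18 + 450*A (L(A) = -18 + 3*(150*A) = -18 + 450*A)
sqrt((-3543 + 12558) + L(-12)) = sqrt((-3543 + 12558) + (-18 + 450*(-12))) = sqrt(9015 + (-18 - 5400)) = sqrt(9015 - 5418) = sqrt(3597)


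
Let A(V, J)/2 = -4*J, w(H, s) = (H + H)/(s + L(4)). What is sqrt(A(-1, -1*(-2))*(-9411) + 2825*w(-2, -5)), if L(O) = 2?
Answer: 2*sqrt(347271)/3 ≈ 392.86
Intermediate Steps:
w(H, s) = 2*H/(2 + s) (w(H, s) = (H + H)/(s + 2) = (2*H)/(2 + s) = 2*H/(2 + s))
A(V, J) = -8*J (A(V, J) = 2*(-4*J) = -8*J)
sqrt(A(-1, -1*(-2))*(-9411) + 2825*w(-2, -5)) = sqrt(-(-8)*(-2)*(-9411) + 2825*(2*(-2)/(2 - 5))) = sqrt(-8*2*(-9411) + 2825*(2*(-2)/(-3))) = sqrt(-16*(-9411) + 2825*(2*(-2)*(-1/3))) = sqrt(150576 + 2825*(4/3)) = sqrt(150576 + 11300/3) = sqrt(463028/3) = 2*sqrt(347271)/3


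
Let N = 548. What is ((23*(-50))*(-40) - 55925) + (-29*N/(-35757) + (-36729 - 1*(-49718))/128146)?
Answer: -11446011965/1153314 ≈ -9924.5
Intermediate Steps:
((23*(-50))*(-40) - 55925) + (-29*N/(-35757) + (-36729 - 1*(-49718))/128146) = ((23*(-50))*(-40) - 55925) + (-29*548/(-35757) + (-36729 - 1*(-49718))/128146) = (-1150*(-40) - 55925) + (-15892*(-1/35757) + (-36729 + 49718)*(1/128146)) = (46000 - 55925) + (4/9 + 12989*(1/128146)) = -9925 + (4/9 + 12989/128146) = -9925 + 629485/1153314 = -11446011965/1153314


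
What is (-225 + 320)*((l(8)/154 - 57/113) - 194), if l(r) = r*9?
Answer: -160389925/8701 ≈ -18434.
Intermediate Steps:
l(r) = 9*r
(-225 + 320)*((l(8)/154 - 57/113) - 194) = (-225 + 320)*(((9*8)/154 - 57/113) - 194) = 95*((72*(1/154) - 57*1/113) - 194) = 95*((36/77 - 57/113) - 194) = 95*(-321/8701 - 194) = 95*(-1688315/8701) = -160389925/8701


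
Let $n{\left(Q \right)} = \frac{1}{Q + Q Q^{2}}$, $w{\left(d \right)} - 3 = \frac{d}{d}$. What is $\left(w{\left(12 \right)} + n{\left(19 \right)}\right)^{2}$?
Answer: $\frac{756965169}{47306884} \approx 16.001$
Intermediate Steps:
$w{\left(d \right)} = 4$ ($w{\left(d \right)} = 3 + \frac{d}{d} = 3 + 1 = 4$)
$n{\left(Q \right)} = \frac{1}{Q + Q^{3}}$
$\left(w{\left(12 \right)} + n{\left(19 \right)}\right)^{2} = \left(4 + \frac{1}{19 + 19^{3}}\right)^{2} = \left(4 + \frac{1}{19 + 6859}\right)^{2} = \left(4 + \frac{1}{6878}\right)^{2} = \left(\frac{27513}{6878}\right)^{2} = \frac{756965169}{47306884}$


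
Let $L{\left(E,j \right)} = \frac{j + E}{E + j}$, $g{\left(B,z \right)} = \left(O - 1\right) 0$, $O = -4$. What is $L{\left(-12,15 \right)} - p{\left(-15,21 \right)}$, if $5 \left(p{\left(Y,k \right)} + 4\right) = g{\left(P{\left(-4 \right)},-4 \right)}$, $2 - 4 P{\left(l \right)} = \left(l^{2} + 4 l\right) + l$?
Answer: $5$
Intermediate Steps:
$P{\left(l \right)} = \frac{1}{2} - \frac{5 l}{4} - \frac{l^{2}}{4}$ ($P{\left(l \right)} = \frac{1}{2} - \frac{\left(l^{2} + 4 l\right) + l}{4} = \frac{1}{2} - \frac{l^{2} + 5 l}{4} = \frac{1}{2} - \left(\frac{l^{2}}{4} + \frac{5 l}{4}\right) = \frac{1}{2} - \frac{5 l}{4} - \frac{l^{2}}{4}$)
$g{\left(B,z \right)} = 0$ ($g{\left(B,z \right)} = \left(-4 - 1\right) 0 = \left(-5\right) 0 = 0$)
$p{\left(Y,k \right)} = -4$ ($p{\left(Y,k \right)} = -4 + \frac{1}{5} \cdot 0 = -4 + 0 = -4$)
$L{\left(E,j \right)} = 1$ ($L{\left(E,j \right)} = \frac{E + j}{E + j} = 1$)
$L{\left(-12,15 \right)} - p{\left(-15,21 \right)} = 1 - -4 = 1 + 4 = 5$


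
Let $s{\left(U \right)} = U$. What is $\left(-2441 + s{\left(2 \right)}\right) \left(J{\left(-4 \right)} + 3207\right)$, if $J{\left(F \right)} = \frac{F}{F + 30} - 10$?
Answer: $- \frac{101362401}{13} \approx -7.7971 \cdot 10^{6}$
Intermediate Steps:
$J{\left(F \right)} = -10 + \frac{F}{30 + F}$ ($J{\left(F \right)} = \frac{F}{30 + F} - 10 = -10 + \frac{F}{30 + F}$)
$\left(-2441 + s{\left(2 \right)}\right) \left(J{\left(-4 \right)} + 3207\right) = \left(-2441 + 2\right) \left(\frac{3 \left(-100 - -12\right)}{30 - 4} + 3207\right) = - 2439 \left(\frac{3 \left(-100 + 12\right)}{26} + 3207\right) = - 2439 \left(3 \cdot \frac{1}{26} \left(-88\right) + 3207\right) = - 2439 \left(- \frac{132}{13} + 3207\right) = \left(-2439\right) \frac{41559}{13} = - \frac{101362401}{13}$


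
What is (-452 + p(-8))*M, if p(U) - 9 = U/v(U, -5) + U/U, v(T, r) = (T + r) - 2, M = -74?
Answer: 490028/15 ≈ 32669.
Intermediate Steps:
v(T, r) = -2 + T + r
p(U) = 10 + U/(-7 + U) (p(U) = 9 + (U/(-2 + U - 5) + U/U) = 9 + (U/(-7 + U) + 1) = 9 + (1 + U/(-7 + U)) = 10 + U/(-7 + U))
(-452 + p(-8))*M = (-452 + (-70 + 11*(-8))/(-7 - 8))*(-74) = (-452 + (-70 - 88)/(-15))*(-74) = (-452 - 1/15*(-158))*(-74) = (-452 + 158/15)*(-74) = -6622/15*(-74) = 490028/15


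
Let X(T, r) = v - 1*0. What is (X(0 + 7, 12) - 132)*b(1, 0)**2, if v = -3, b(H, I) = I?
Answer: 0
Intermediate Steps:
X(T, r) = -3 (X(T, r) = -3 - 1*0 = -3 + 0 = -3)
(X(0 + 7, 12) - 132)*b(1, 0)**2 = (-3 - 132)*0**2 = -135*0 = 0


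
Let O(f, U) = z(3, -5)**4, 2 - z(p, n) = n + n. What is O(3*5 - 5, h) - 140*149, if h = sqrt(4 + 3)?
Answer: -124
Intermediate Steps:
z(p, n) = 2 - 2*n (z(p, n) = 2 - (n + n) = 2 - 2*n)
h = sqrt(7) ≈ 2.6458
O(f, U) = 20736 (O(f, U) = (2 - 2*(-5))**4 = (2 + 10)**4 = 12**4 = 20736)
O(3*5 - 5, h) - 140*149 = 20736 - 140*149 = 20736 - 20860 = -124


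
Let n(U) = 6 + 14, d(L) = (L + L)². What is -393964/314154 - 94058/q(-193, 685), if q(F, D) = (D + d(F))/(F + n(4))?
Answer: 2526477821876/23511442437 ≈ 107.46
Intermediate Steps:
d(L) = 4*L² (d(L) = (2*L)² = 4*L²)
n(U) = 20
q(F, D) = (D + 4*F²)/(20 + F) (q(F, D) = (D + 4*F²)/(F + 20) = (D + 4*F²)/(20 + F))
-393964/314154 - 94058/q(-193, 685) = -393964/314154 - 94058*(20 - 193)/(685 + 4*(-193)²) = -393964*1/314154 - 94058*(-173/(685 + 4*37249)) = -196982/157077 - 94058*(-173/(685 + 148996)) = -196982/157077 - 94058/((-1/173*149681)) = -196982/157077 - 94058/(-149681/173) = -196982/157077 - 94058*(-173/149681) = -196982/157077 + 16272034/149681 = 2526477821876/23511442437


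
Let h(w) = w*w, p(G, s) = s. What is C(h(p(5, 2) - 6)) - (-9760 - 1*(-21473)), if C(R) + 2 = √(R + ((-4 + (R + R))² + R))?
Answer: -11715 + 4*√51 ≈ -11686.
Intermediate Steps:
h(w) = w²
C(R) = -2 + √((-4 + 2*R)² + 2*R) (C(R) = -2 + √(R + ((-4 + (R + R))² + R)) = -2 + √(R + ((-4 + 2*R)² + R)) = -2 + √(R + (R + (-4 + 2*R)²)) = -2 + √((-4 + 2*R)² + 2*R))
C(h(p(5, 2) - 6)) - (-9760 - 1*(-21473)) = (-2 + √(2*(2 - 6)² + 4*(-2 + (2 - 6)²)²)) - (-9760 - 1*(-21473)) = (-2 + √(2*(-4)² + 4*(-2 + (-4)²)²)) - (-9760 + 21473) = (-2 + √(2*16 + 4*(-2 + 16)²)) - 1*11713 = (-2 + √(32 + 4*14²)) - 11713 = (-2 + √(32 + 4*196)) - 11713 = (-2 + √(32 + 784)) - 11713 = (-2 + √816) - 11713 = (-2 + 4*√51) - 11713 = -11715 + 4*√51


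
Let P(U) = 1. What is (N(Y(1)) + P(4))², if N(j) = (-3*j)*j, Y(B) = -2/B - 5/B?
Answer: 21316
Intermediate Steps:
Y(B) = -7/B
N(j) = -3*j²
(N(Y(1)) + P(4))² = (-3*(-7/1)² + 1)² = (-3*(-7*1)² + 1)² = (-3*(-7)² + 1)² = (-3*49 + 1)² = (-147 + 1)² = (-146)² = 21316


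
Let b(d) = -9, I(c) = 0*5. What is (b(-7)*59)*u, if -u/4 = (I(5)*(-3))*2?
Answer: 0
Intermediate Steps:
I(c) = 0
u = 0 (u = -4*0*(-3)*2 = -0*2 = -4*0 = 0)
(b(-7)*59)*u = -9*59*0 = -531*0 = 0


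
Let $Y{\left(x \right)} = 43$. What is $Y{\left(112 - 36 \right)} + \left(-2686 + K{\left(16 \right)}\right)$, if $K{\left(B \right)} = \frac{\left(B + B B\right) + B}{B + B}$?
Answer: $-2634$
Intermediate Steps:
$K{\left(B \right)} = \frac{B^{2} + 2 B}{2 B}$ ($K{\left(B \right)} = \frac{\left(B + B^{2}\right) + B}{2 B} = \left(B^{2} + 2 B\right) \frac{1}{2 B} = \frac{B^{2} + 2 B}{2 B}$)
$Y{\left(112 - 36 \right)} + \left(-2686 + K{\left(16 \right)}\right) = 43 + \left(-2686 + \left(1 + \frac{1}{2} \cdot 16\right)\right) = 43 + \left(-2686 + \left(1 + 8\right)\right) = 43 + \left(-2686 + 9\right) = 43 - 2677 = -2634$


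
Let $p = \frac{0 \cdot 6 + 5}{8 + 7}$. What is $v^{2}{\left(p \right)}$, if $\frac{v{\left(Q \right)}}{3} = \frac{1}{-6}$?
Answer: $\frac{1}{4} \approx 0.25$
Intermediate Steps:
$p = \frac{1}{3}$ ($p = \frac{0 + 5}{15} = 5 \cdot \frac{1}{15} = \frac{1}{3} \approx 0.33333$)
$v{\left(Q \right)} = - \frac{1}{2}$ ($v{\left(Q \right)} = \frac{3}{-6} = 3 \left(- \frac{1}{6}\right) = - \frac{1}{2}$)
$v^{2}{\left(p \right)} = \left(- \frac{1}{2}\right)^{2} = \frac{1}{4}$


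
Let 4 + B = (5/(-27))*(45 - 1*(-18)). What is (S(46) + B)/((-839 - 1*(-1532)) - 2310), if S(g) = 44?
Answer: -85/4851 ≈ -0.017522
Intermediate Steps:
B = -47/3 (B = -4 + (5/(-27))*(45 - 1*(-18)) = -4 + (5*(-1/27))*(45 + 18) = -4 - 5/27*63 = -4 - 35/3 = -47/3 ≈ -15.667)
(S(46) + B)/((-839 - 1*(-1532)) - 2310) = (44 - 47/3)/((-839 - 1*(-1532)) - 2310) = 85/(3*((-839 + 1532) - 2310)) = 85/(3*(693 - 2310)) = (85/3)/(-1617) = (85/3)*(-1/1617) = -85/4851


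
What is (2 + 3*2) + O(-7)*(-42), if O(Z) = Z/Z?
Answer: -34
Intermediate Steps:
O(Z) = 1
(2 + 3*2) + O(-7)*(-42) = (2 + 3*2) + 1*(-42) = (2 + 6) - 42 = 8 - 42 = -34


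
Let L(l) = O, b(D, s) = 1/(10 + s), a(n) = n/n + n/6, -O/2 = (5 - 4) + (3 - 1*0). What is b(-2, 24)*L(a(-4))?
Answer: -4/17 ≈ -0.23529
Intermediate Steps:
O = -8 (O = -2*((5 - 4) + (3 - 1*0)) = -2*(1 + (3 + 0)) = -2*(1 + 3) = -2*4 = -8)
a(n) = 1 + n/6 (a(n) = 1 + n*(⅙) = 1 + n/6)
L(l) = -8
b(-2, 24)*L(a(-4)) = -8/(10 + 24) = -8/34 = (1/34)*(-8) = -4/17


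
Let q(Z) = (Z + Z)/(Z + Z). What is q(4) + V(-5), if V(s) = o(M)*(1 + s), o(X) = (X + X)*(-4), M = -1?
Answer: -31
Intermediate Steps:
o(X) = -8*X (o(X) = (2*X)*(-4) = -8*X)
q(Z) = 1 (q(Z) = (2*Z)/((2*Z)) = (2*Z)*(1/(2*Z)) = 1)
V(s) = 8 + 8*s (V(s) = (-8*(-1))*(1 + s) = 8*(1 + s) = 8 + 8*s)
q(4) + V(-5) = 1 + (8 + 8*(-5)) = 1 + (8 - 40) = 1 - 32 = -31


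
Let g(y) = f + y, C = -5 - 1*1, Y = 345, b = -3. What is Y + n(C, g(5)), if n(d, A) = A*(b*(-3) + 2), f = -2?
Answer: 378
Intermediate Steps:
C = -6 (C = -5 - 1 = -6)
g(y) = -2 + y
n(d, A) = 11*A (n(d, A) = A*(-3*(-3) + 2) = A*(9 + 2) = A*11 = 11*A)
Y + n(C, g(5)) = 345 + 11*(-2 + 5) = 345 + 11*3 = 345 + 33 = 378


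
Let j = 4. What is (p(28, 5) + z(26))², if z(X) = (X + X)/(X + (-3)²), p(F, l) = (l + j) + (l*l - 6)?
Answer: 1065024/1225 ≈ 869.41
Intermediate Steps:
p(F, l) = -2 + l + l² (p(F, l) = (l + 4) + (l*l - 6) = (4 + l) + (l² - 6) = (4 + l) + (-6 + l²) = -2 + l + l²)
z(X) = 2*X/(9 + X) (z(X) = (2*X)/(X + 9) = (2*X)/(9 + X) = 2*X/(9 + X))
(p(28, 5) + z(26))² = ((-2 + 5 + 5²) + 2*26/(9 + 26))² = ((-2 + 5 + 25) + 2*26/35)² = (28 + 2*26*(1/35))² = (28 + 52/35)² = (1032/35)² = 1065024/1225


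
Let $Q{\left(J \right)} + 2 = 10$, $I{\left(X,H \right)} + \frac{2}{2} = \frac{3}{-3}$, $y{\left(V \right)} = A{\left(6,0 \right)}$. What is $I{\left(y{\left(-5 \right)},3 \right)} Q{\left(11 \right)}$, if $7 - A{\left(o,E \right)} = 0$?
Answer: $-16$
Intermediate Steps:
$A{\left(o,E \right)} = 7$ ($A{\left(o,E \right)} = 7 - 0 = 7 + 0 = 7$)
$y{\left(V \right)} = 7$
$I{\left(X,H \right)} = -2$ ($I{\left(X,H \right)} = -1 + \frac{3}{-3} = -1 + 3 \left(- \frac{1}{3}\right) = -1 - 1 = -2$)
$Q{\left(J \right)} = 8$ ($Q{\left(J \right)} = -2 + 10 = 8$)
$I{\left(y{\left(-5 \right)},3 \right)} Q{\left(11 \right)} = \left(-2\right) 8 = -16$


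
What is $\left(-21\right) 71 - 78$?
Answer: $-1569$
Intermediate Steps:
$\left(-21\right) 71 - 78 = -1491 - 78 = -1569$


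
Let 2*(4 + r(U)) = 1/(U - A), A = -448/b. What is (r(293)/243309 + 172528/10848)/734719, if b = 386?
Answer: 24824923776847/1146831813819029679 ≈ 2.1647e-5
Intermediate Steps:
A = -224/193 (A = -448/386 = -448*1/386 = -224/193 ≈ -1.1606)
r(U) = -4 + 1/(2*(224/193 + U)) (r(U) = -4 + 1/(2*(U - 1*(-224/193))) = -4 + 1/(2*(U + 224/193)) = -4 + 1/(2*(224/193 + U)))
(r(293)/243309 + 172528/10848)/734719 = (((-1599 - 1544*293)/(2*(224 + 193*293)))/243309 + 172528/10848)/734719 = (((-1599 - 452392)/(2*(224 + 56549)))*(1/243309) + 172528*(1/10848))*(1/734719) = (((½)*(-453991)/56773)*(1/243309) + 10783/678)*(1/734719) = (((½)*(1/56773)*(-453991))*(1/243309) + 10783/678)*(1/734719) = (-453991/113546*1/243309 + 10783/678)*(1/734719) = (-453991/27626763714 + 10783/678)*(1/734719) = (24824923776847/1560912149841)*(1/734719) = 24824923776847/1146831813819029679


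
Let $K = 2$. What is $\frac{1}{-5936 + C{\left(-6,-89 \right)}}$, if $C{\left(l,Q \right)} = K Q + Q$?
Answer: $- \frac{1}{6203} \approx -0.00016121$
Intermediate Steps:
$C{\left(l,Q \right)} = 3 Q$ ($C{\left(l,Q \right)} = 2 Q + Q = 3 Q$)
$\frac{1}{-5936 + C{\left(-6,-89 \right)}} = \frac{1}{-5936 + 3 \left(-89\right)} = \frac{1}{-5936 - 267} = \frac{1}{-6203} = - \frac{1}{6203}$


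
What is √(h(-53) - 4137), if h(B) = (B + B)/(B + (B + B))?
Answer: I*√37227/3 ≈ 64.314*I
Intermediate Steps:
h(B) = ⅔ (h(B) = (2*B)/(B + 2*B) = (2*B)/((3*B)) = (2*B)*(1/(3*B)) = ⅔)
√(h(-53) - 4137) = √(⅔ - 4137) = √(-12409/3) = I*√37227/3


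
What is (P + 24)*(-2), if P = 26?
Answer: -100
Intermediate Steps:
(P + 24)*(-2) = (26 + 24)*(-2) = 50*(-2) = -100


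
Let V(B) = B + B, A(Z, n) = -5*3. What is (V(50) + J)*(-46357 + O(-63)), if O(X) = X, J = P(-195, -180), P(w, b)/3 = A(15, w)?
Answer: -2553100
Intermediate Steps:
A(Z, n) = -15
P(w, b) = -45 (P(w, b) = 3*(-15) = -45)
V(B) = 2*B
J = -45
(V(50) + J)*(-46357 + O(-63)) = (2*50 - 45)*(-46357 - 63) = (100 - 45)*(-46420) = 55*(-46420) = -2553100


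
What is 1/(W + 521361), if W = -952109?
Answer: -1/430748 ≈ -2.3215e-6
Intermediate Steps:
1/(W + 521361) = 1/(-952109 + 521361) = 1/(-430748) = -1/430748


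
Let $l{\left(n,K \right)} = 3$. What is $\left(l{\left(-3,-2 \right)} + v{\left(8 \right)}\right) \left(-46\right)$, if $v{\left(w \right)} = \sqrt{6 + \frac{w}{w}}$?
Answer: $-138 - 46 \sqrt{7} \approx -259.7$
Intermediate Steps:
$v{\left(w \right)} = \sqrt{7}$ ($v{\left(w \right)} = \sqrt{6 + 1} = \sqrt{7}$)
$\left(l{\left(-3,-2 \right)} + v{\left(8 \right)}\right) \left(-46\right) = \left(3 + \sqrt{7}\right) \left(-46\right) = -138 - 46 \sqrt{7}$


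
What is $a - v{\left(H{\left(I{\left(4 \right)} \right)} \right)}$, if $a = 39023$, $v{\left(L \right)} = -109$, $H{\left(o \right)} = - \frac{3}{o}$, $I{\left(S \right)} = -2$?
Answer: $39132$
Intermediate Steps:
$a - v{\left(H{\left(I{\left(4 \right)} \right)} \right)} = 39023 - -109 = 39023 + 109 = 39132$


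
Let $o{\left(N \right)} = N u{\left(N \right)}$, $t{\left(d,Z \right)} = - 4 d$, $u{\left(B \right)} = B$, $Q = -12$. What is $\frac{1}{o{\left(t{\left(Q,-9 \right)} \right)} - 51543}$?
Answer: $- \frac{1}{49239} \approx -2.0309 \cdot 10^{-5}$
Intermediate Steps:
$o{\left(N \right)} = N^{2}$ ($o{\left(N \right)} = N N = N^{2}$)
$\frac{1}{o{\left(t{\left(Q,-9 \right)} \right)} - 51543} = \frac{1}{\left(\left(-4\right) \left(-12\right)\right)^{2} - 51543} = \frac{1}{48^{2} - 51543} = \frac{1}{2304 - 51543} = \frac{1}{-49239} = - \frac{1}{49239}$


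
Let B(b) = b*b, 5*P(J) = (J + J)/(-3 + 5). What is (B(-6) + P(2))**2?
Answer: 33124/25 ≈ 1325.0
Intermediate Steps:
P(J) = J/5 (P(J) = ((J + J)/(-3 + 5))/5 = ((2*J)/2)/5 = ((2*J)*(1/2))/5 = J/5)
B(b) = b**2
(B(-6) + P(2))**2 = ((-6)**2 + (1/5)*2)**2 = (36 + 2/5)**2 = (182/5)**2 = 33124/25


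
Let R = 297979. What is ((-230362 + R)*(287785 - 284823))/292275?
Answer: 22253506/32475 ≈ 685.25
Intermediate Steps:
((-230362 + R)*(287785 - 284823))/292275 = ((-230362 + 297979)*(287785 - 284823))/292275 = (67617*2962)*(1/292275) = 200281554*(1/292275) = 22253506/32475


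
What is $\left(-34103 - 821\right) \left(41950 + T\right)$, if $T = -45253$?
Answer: $115353972$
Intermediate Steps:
$\left(-34103 - 821\right) \left(41950 + T\right) = \left(-34103 - 821\right) \left(41950 - 45253\right) = \left(-34924\right) \left(-3303\right) = 115353972$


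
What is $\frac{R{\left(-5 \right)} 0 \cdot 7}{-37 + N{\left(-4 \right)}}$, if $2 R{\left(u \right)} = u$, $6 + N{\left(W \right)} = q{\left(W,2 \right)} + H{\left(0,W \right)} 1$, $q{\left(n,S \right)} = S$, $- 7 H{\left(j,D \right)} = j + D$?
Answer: $0$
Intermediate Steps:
$H{\left(j,D \right)} = - \frac{D}{7} - \frac{j}{7}$ ($H{\left(j,D \right)} = - \frac{j + D}{7} = - \frac{D + j}{7} = - \frac{D}{7} - \frac{j}{7}$)
$N{\left(W \right)} = -4 - \frac{W}{7}$ ($N{\left(W \right)} = -6 + \left(2 + \left(- \frac{W}{7} - 0\right) 1\right) = -6 + \left(2 + \left(- \frac{W}{7} + 0\right) 1\right) = -6 + \left(2 + - \frac{W}{7} \cdot 1\right) = -6 - \left(-2 + \frac{W}{7}\right) = -4 - \frac{W}{7}$)
$R{\left(u \right)} = \frac{u}{2}$
$\frac{R{\left(-5 \right)} 0 \cdot 7}{-37 + N{\left(-4 \right)}} = \frac{\frac{1}{2} \left(-5\right) 0 \cdot 7}{-37 - \frac{24}{7}} = \frac{\left(- \frac{5}{2}\right) 0}{-37 + \left(-4 + \frac{4}{7}\right)} = \frac{0}{-37 - \frac{24}{7}} = \frac{0}{- \frac{283}{7}} = 0 \left(- \frac{7}{283}\right) = 0$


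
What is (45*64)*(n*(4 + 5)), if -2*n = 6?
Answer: -77760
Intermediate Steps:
n = -3 (n = -½*6 = -3)
(45*64)*(n*(4 + 5)) = (45*64)*(-3*(4 + 5)) = 2880*(-3*9) = 2880*(-27) = -77760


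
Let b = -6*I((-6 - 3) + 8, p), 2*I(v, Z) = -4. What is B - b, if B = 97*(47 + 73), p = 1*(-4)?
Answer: 11628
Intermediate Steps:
p = -4
I(v, Z) = -2 (I(v, Z) = (½)*(-4) = -2)
b = 12 (b = -6*(-2) = 12)
B = 11640 (B = 97*120 = 11640)
B - b = 11640 - 1*12 = 11640 - 12 = 11628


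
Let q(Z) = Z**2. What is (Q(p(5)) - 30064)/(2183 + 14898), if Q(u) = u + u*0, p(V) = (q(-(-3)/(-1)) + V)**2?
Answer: -1572/899 ≈ -1.7486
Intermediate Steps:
p(V) = (9 + V)**2 (p(V) = ((-(-3)/(-1))**2 + V)**2 = ((-(-3)*(-1))**2 + V)**2 = ((-1*3)**2 + V)**2 = ((-3)**2 + V)**2 = (9 + V)**2)
Q(u) = u (Q(u) = u + 0 = u)
(Q(p(5)) - 30064)/(2183 + 14898) = ((9 + 5)**2 - 30064)/(2183 + 14898) = (14**2 - 30064)/17081 = (196 - 30064)*(1/17081) = -29868*1/17081 = -1572/899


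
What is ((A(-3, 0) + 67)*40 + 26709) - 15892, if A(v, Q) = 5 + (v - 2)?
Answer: 13497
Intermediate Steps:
A(v, Q) = 3 + v (A(v, Q) = 5 + (-2 + v) = 3 + v)
((A(-3, 0) + 67)*40 + 26709) - 15892 = (((3 - 3) + 67)*40 + 26709) - 15892 = ((0 + 67)*40 + 26709) - 15892 = (67*40 + 26709) - 15892 = (2680 + 26709) - 15892 = 29389 - 15892 = 13497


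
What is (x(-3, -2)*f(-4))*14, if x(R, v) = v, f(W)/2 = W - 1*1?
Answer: 280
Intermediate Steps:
f(W) = -2 + 2*W (f(W) = 2*(W - 1*1) = 2*(W - 1) = 2*(-1 + W) = -2 + 2*W)
(x(-3, -2)*f(-4))*14 = -2*(-2 + 2*(-4))*14 = -2*(-2 - 8)*14 = -2*(-10)*14 = 20*14 = 280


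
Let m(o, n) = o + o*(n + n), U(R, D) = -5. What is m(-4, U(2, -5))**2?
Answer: 1296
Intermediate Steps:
m(o, n) = o + 2*n*o (m(o, n) = o + o*(2*n) = o + 2*n*o)
m(-4, U(2, -5))**2 = (-4*(1 + 2*(-5)))**2 = (-4*(1 - 10))**2 = (-4*(-9))**2 = 36**2 = 1296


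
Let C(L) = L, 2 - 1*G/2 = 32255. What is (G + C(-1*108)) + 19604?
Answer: -45010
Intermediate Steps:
G = -64506 (G = 4 - 2*32255 = 4 - 64510 = -64506)
(G + C(-1*108)) + 19604 = (-64506 - 1*108) + 19604 = (-64506 - 108) + 19604 = -64614 + 19604 = -45010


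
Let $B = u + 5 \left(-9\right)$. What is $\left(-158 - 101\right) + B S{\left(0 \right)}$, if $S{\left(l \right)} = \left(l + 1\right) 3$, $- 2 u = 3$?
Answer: $- \frac{797}{2} \approx -398.5$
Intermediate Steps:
$u = - \frac{3}{2}$ ($u = \left(- \frac{1}{2}\right) 3 = - \frac{3}{2} \approx -1.5$)
$B = - \frac{93}{2}$ ($B = - \frac{3}{2} + 5 \left(-9\right) = - \frac{3}{2} - 45 = - \frac{93}{2} \approx -46.5$)
$S{\left(l \right)} = 3 + 3 l$ ($S{\left(l \right)} = \left(1 + l\right) 3 = 3 + 3 l$)
$\left(-158 - 101\right) + B S{\left(0 \right)} = \left(-158 - 101\right) - \frac{93 \left(3 + 3 \cdot 0\right)}{2} = \left(-158 - 101\right) - \frac{93 \left(3 + 0\right)}{2} = -259 - \frac{279}{2} = - \frac{797}{2}$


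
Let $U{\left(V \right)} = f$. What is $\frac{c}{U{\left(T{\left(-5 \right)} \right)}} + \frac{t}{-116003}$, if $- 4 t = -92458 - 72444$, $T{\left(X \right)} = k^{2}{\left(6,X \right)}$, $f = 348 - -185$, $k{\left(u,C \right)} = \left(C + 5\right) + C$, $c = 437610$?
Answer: $\frac{101484199277}{123659198} \approx 820.68$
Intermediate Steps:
$k{\left(u,C \right)} = 5 + 2 C$ ($k{\left(u,C \right)} = \left(5 + C\right) + C = 5 + 2 C$)
$f = 533$ ($f = 348 + 185 = 533$)
$T{\left(X \right)} = \left(5 + 2 X\right)^{2}$
$t = \frac{82451}{2}$ ($t = - \frac{-92458 - 72444}{4} = \left(- \frac{1}{4}\right) \left(-164902\right) = \frac{82451}{2} \approx 41226.0$)
$U{\left(V \right)} = 533$
$\frac{c}{U{\left(T{\left(-5 \right)} \right)}} + \frac{t}{-116003} = \frac{437610}{533} + \frac{82451}{2 \left(-116003\right)} = 437610 \cdot \frac{1}{533} + \frac{82451}{2} \left(- \frac{1}{116003}\right) = \frac{437610}{533} - \frac{82451}{232006} = \frac{101484199277}{123659198}$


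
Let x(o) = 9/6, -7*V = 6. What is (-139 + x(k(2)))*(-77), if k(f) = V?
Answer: 21175/2 ≈ 10588.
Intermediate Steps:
V = -6/7 (V = -1/7*6 = -6/7 ≈ -0.85714)
k(f) = -6/7
x(o) = 3/2 (x(o) = 9*(1/6) = 3/2)
(-139 + x(k(2)))*(-77) = (-139 + 3/2)*(-77) = -275/2*(-77) = 21175/2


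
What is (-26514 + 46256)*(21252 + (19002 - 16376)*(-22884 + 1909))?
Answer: -1086976712716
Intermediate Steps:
(-26514 + 46256)*(21252 + (19002 - 16376)*(-22884 + 1909)) = 19742*(21252 + 2626*(-20975)) = 19742*(21252 - 55080350) = 19742*(-55059098) = -1086976712716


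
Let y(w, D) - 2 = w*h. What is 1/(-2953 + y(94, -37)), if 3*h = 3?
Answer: -1/2857 ≈ -0.00035002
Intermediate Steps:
h = 1 (h = (1/3)*3 = 1)
y(w, D) = 2 + w (y(w, D) = 2 + w*1 = 2 + w)
1/(-2953 + y(94, -37)) = 1/(-2953 + (2 + 94)) = 1/(-2953 + 96) = 1/(-2857) = -1/2857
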